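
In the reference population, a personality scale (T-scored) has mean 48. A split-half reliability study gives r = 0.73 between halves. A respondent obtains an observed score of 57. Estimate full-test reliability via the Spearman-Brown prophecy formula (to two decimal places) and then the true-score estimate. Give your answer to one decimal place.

Spearman-Brown: ρ = 2r/(1 + r) = 2(0.73)/(1 + 0.73) = 1.460/1.73 = 0.8439 → 0.84
T̂ = 0.84(57) + 0.16(48) = 47.88 + 7.68 = 55.56 → 55.6

55.6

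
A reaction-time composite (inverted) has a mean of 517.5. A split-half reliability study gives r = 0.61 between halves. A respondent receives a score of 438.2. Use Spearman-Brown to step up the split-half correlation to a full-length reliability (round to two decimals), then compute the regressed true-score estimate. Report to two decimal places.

Spearman-Brown: ρ = 2r/(1 + r) = 2(0.61)/(1 + 0.61) = 1.220/1.61 = 0.7578 → 0.76
T̂ = ρX + (1 − ρ)μ
  = 0.76 × 438.2 + 0.24 × 517.5
  = 333.032 + 124.200
  = 457.232
  ≈ 457.23

457.23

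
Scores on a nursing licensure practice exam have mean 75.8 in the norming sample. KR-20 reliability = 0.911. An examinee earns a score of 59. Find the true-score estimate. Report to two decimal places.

60.50

T̂ = 0.911(59) + 0.089(75.8) = 53.749 + 6.7462 = 60.495 → 60.50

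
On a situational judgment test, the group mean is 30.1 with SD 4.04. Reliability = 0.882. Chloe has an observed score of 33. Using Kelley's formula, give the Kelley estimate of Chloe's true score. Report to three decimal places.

Weight the observed score by reliability and the mean by (1 − reliability): T̂ = 0.882·33 + 0.118·30.1 = 29.106 + 3.5518 = 32.6578.

32.658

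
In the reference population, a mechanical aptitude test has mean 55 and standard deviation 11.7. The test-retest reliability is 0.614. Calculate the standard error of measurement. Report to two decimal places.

7.27

SEM = SD · √(1 − ρ) = 11.7 × √0.386 = 11.7 × 0.6213 = 7.269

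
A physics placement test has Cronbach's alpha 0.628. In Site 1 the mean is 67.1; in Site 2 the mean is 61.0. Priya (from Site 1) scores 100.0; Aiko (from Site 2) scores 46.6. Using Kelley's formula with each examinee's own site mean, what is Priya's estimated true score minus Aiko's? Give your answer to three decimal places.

35.804

T̂_Priya = 0.628(100.0) + 0.372(67.1) = 87.76120
T̂_Aiko = 0.628(46.6) + 0.372(61.0) = 51.95680
Difference = 87.76120 − 51.95680 = 35.80440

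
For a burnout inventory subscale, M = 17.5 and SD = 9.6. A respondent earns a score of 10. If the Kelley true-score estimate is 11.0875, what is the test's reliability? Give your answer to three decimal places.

T̂ = ρX + (1 − ρ)μ  ⇒  T̂ − μ = ρ(X − μ)
ρ = (T̂ − μ)/(X − μ) = (11.0875 − 17.5) / (10 − 17.5) = -6.4125 / -7.5 = 0.85500

0.855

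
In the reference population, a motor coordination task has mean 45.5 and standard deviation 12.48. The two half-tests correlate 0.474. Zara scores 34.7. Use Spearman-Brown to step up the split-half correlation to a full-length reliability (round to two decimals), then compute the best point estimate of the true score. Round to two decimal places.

Spearman-Brown: ρ = 2r/(1 + r) = 2(0.474)/(1 + 0.474) = 0.9480/1.474 = 0.6431 → 0.64
T̂ = 0.64(34.7) + 0.36(45.5) = 22.208 + 16.380 = 38.588 → 38.59

38.59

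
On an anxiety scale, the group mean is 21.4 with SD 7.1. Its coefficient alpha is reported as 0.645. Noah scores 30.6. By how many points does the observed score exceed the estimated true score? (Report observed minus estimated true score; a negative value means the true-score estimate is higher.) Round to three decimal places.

3.266

Regress the observed score toward the mean by the unreliability: T̂ = 0.645·30.6 + 0.355·21.4 = 19.7370 + 7.5970 = 27.33400.
X − T̂ = 30.6 − 27.3340 = 3.2660 → 3.266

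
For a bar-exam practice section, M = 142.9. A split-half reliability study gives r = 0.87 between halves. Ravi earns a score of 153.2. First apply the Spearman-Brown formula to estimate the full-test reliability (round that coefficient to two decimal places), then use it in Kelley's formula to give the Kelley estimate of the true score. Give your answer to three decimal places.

152.479

Spearman-Brown: ρ = 2r/(1 + r) = 2(0.87)/(1 + 0.87) = 1.740/1.87 = 0.9305 → 0.93
T̂ = 0.93(153.2) + 0.07(142.9) = 142.476 + 10.003 = 152.4790 → 152.479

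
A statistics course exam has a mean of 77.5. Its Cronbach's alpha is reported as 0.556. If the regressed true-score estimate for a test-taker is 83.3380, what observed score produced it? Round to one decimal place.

88.0

T̂ = ρX + (1 − ρ)μ  ⇒  X = (T̂ − (1 − ρ)μ) / ρ
X = (83.3380 − 0.444 × 77.5) / 0.556 = (83.3380 − 34.4100) / 0.556 = 48.9280 / 0.556 = 88.000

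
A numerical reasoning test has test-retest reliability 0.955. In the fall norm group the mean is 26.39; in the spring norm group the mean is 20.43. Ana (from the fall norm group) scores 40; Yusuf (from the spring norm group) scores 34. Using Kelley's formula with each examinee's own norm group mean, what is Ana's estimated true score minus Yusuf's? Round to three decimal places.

T̂_Ana = 0.955(40) + 0.045(26.39) = 39.38755
T̂_Yusuf = 0.955(34) + 0.045(20.43) = 33.38935
Difference = 39.38755 − 33.38935 = 5.99820

5.998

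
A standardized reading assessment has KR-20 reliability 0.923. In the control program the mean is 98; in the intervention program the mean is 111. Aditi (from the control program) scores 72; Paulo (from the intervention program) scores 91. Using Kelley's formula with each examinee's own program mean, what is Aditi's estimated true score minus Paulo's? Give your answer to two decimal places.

T̂_Aditi = 0.923(72) + 0.077(98) = 74.0020
T̂_Paulo = 0.923(91) + 0.077(111) = 92.5400
Difference = 74.0020 − 92.5400 = -18.5380

-18.54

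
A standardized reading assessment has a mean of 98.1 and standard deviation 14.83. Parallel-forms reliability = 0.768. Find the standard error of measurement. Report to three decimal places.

SEM = SD · √(1 − ρ) = 14.83 × √0.232 = 14.83 × 0.4817 = 7.1431

7.143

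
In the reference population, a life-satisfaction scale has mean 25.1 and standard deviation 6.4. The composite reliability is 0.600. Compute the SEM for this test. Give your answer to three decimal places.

SEM = SD · √(1 − ρ) = 6.4 × √0.400 = 6.4 × 0.6325 = 4.0477

4.048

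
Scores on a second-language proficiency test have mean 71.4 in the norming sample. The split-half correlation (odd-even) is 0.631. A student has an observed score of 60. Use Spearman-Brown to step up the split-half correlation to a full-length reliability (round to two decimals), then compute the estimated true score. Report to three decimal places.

62.622

Spearman-Brown: ρ = 2r/(1 + r) = 2(0.631)/(1 + 0.631) = 1.2620/1.631 = 0.7738 → 0.77
Weight the observed score by reliability and the mean by (1 − reliability): T̂ = 0.77·60 + 0.23·71.4 = 46.20 + 16.422 = 62.6220.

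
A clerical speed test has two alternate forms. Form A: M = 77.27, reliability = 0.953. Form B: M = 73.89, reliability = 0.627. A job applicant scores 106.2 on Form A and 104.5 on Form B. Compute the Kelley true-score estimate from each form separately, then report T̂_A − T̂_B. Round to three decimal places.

T̂_A = 0.953(106.2) + 0.047(77.27) = 104.84029
T̂_B = 0.627(104.5) + 0.373(73.89) = 93.08247
T̂_A − T̂_B = 11.75782

11.758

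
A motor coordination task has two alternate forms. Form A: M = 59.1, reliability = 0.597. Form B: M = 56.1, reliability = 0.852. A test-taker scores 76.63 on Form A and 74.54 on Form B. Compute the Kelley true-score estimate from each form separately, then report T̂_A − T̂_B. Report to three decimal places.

-2.245

T̂_A = 0.597(76.63) + 0.403(59.1) = 69.56541
T̂_B = 0.852(74.54) + 0.148(56.1) = 71.81088
T̂_A − T̂_B = -2.24547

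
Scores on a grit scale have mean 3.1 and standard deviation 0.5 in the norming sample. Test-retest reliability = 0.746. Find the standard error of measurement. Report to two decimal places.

0.25

SEM = SD · √(1 − ρ) = 0.5 × √0.254 = 0.5 × 0.5040 = 0.252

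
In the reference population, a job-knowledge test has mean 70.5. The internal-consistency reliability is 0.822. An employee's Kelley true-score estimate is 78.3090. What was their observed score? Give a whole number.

80

T̂ = ρX + (1 − ρ)μ  ⇒  X = (T̂ − (1 − ρ)μ) / ρ
X = (78.3090 − 0.178 × 70.5) / 0.822 = (78.3090 − 12.5490) / 0.822 = 65.7600 / 0.822 = 80.00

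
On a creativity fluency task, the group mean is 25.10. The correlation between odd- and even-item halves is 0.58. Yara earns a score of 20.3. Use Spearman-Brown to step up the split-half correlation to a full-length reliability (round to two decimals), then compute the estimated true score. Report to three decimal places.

Spearman-Brown: ρ = 2r/(1 + r) = 2(0.58)/(1 + 0.58) = 1.160/1.58 = 0.7342 → 0.73
Regress the observed score toward the mean by the unreliability: T̂ = 0.73·20.3 + 0.27·25.10 = 14.819 + 6.7770 = 21.5960.

21.596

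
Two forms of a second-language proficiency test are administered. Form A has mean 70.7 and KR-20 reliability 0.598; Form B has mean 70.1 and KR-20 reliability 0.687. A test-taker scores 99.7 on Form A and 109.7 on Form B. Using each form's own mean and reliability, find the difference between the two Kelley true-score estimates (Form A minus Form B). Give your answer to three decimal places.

-9.263

T̂_A = 0.598(99.7) + 0.402(70.7) = 88.04200
T̂_B = 0.687(109.7) + 0.313(70.1) = 97.30520
T̂_A − T̂_B = -9.26320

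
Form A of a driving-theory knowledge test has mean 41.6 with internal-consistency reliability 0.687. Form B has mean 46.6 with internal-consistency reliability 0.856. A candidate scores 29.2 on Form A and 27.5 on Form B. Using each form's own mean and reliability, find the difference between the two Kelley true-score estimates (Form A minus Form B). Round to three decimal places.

2.831

T̂_A = 0.687(29.2) + 0.313(41.6) = 33.08120
T̂_B = 0.856(27.5) + 0.144(46.6) = 30.25040
T̂_A − T̂_B = 2.83080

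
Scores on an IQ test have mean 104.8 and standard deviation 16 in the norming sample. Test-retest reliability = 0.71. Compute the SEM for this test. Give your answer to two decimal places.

8.62

SEM = SD · √(1 − ρ) = 16 × √0.29 = 16 × 0.5385 = 8.616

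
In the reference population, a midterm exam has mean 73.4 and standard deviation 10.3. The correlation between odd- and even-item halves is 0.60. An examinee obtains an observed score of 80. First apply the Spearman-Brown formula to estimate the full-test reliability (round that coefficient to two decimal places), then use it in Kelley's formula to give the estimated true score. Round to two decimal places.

78.35

Spearman-Brown: ρ = 2r/(1 + r) = 2(0.60)/(1 + 0.60) = 1.200/1.60 = 0.7500 → 0.75
Kelley's formula gives T̂ = 0.75·80 + 0.25·73.4 = 60.00 + 18.350 = 78.350.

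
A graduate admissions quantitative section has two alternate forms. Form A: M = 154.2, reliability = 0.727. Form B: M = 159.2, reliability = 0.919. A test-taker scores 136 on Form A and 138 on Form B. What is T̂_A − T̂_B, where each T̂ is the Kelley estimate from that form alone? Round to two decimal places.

1.25

T̂_A = 0.727(136) + 0.273(154.2) = 140.9686
T̂_B = 0.919(138) + 0.081(159.2) = 139.7172
T̂_A − T̂_B = 1.2514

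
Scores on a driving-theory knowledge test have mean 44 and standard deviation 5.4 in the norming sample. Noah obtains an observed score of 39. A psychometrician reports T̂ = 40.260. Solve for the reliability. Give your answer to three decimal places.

T̂ = ρX + (1 − ρ)μ  ⇒  T̂ − μ = ρ(X − μ)
ρ = (T̂ − μ)/(X − μ) = (40.260 − 44) / (39 − 44) = -3.740 / -5.0 = 0.74800

0.748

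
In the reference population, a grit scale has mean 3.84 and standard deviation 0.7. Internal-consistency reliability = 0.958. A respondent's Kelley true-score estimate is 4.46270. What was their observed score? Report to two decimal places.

T̂ = ρX + (1 − ρ)μ  ⇒  X = (T̂ − (1 − ρ)μ) / ρ
X = (4.46270 − 0.042 × 3.84) / 0.958 = (4.46270 − 0.16128) / 0.958 = 4.30142 / 0.958 = 4.4900

4.49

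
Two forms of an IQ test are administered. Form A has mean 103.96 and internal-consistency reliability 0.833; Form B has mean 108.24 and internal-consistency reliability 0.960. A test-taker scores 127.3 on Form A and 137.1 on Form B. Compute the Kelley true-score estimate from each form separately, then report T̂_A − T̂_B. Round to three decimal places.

T̂_A = 0.833(127.3) + 0.167(103.96) = 123.40222
T̂_B = 0.960(137.1) + 0.040(108.24) = 135.94560
T̂_A − T̂_B = -12.54338

-12.543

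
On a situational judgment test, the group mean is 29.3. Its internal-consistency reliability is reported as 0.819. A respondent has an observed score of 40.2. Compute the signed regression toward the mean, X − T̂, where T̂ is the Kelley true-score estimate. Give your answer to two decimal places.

1.97

Kelley's formula gives T̂ = 0.819·40.2 + 0.181·29.3 = 32.9238 + 5.3033 = 38.2271.
X − T̂ = 40.2 − 38.227 = 1.973 → 1.97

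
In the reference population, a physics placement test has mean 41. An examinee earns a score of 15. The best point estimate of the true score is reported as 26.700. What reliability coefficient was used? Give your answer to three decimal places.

0.550

T̂ = ρX + (1 − ρ)μ  ⇒  T̂ − μ = ρ(X − μ)
ρ = (T̂ − μ)/(X − μ) = (26.700 − 41) / (15 − 41) = -14.300 / -26.0 = 0.55000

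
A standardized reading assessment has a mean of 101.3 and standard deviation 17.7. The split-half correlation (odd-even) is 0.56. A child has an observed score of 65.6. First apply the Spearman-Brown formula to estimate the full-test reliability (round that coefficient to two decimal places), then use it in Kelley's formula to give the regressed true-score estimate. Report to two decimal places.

Spearman-Brown: ρ = 2r/(1 + r) = 2(0.56)/(1 + 0.56) = 1.120/1.56 = 0.7179 → 0.72
T̂ = 0.72(65.6) + 0.28(101.3) = 47.232 + 28.364 = 75.596 → 75.60

75.60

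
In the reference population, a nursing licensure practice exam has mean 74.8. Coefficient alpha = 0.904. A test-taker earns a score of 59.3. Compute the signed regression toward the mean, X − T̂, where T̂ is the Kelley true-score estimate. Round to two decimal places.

-1.49

Weight the observed score by reliability and the mean by (1 − reliability): T̂ = 0.904·59.3 + 0.096·74.8 = 53.6072 + 7.1808 = 60.7880.
X − T̂ = 59.3 − 60.788 = -1.488 → -1.49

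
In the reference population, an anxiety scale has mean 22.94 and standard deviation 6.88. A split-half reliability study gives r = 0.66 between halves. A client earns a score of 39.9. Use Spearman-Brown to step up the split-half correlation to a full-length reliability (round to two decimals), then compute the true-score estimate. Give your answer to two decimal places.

36.51

Spearman-Brown: ρ = 2r/(1 + r) = 2(0.66)/(1 + 0.66) = 1.320/1.66 = 0.7952 → 0.80
T̂ = ρX + (1 − ρ)μ
  = 0.80 × 39.9 + 0.20 × 22.94
  = 31.920 + 4.5880
  = 36.508
  ≈ 36.51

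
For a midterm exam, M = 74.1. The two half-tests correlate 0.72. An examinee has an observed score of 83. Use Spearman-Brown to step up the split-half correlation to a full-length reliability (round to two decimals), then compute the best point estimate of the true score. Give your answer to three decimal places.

81.576

Spearman-Brown: ρ = 2r/(1 + r) = 2(0.72)/(1 + 0.72) = 1.440/1.72 = 0.8372 → 0.84
T̂ = 0.84(83) + 0.16(74.1) = 69.72 + 11.856 = 81.5760 → 81.576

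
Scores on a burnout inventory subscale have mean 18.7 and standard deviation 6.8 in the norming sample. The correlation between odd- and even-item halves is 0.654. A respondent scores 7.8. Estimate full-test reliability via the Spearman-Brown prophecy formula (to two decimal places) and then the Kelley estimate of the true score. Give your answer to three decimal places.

10.089

Spearman-Brown: ρ = 2r/(1 + r) = 2(0.654)/(1 + 0.654) = 1.3080/1.654 = 0.7908 → 0.79
T̂ = 0.79(7.8) + 0.21(18.7) = 6.162 + 3.927 = 10.0890 → 10.089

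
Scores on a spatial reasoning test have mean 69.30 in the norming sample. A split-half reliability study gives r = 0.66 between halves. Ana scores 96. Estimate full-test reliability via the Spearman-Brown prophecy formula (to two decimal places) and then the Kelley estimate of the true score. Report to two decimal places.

Spearman-Brown: ρ = 2r/(1 + r) = 2(0.66)/(1 + 0.66) = 1.320/1.66 = 0.7952 → 0.80
T̂ = 0.80(96) + 0.20(69.30) = 76.80 + 13.8600 = 90.660 → 90.66

90.66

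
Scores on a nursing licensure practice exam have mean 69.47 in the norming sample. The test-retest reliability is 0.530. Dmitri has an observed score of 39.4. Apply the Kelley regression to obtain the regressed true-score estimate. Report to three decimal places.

Regress the observed score toward the mean by the unreliability: T̂ = 0.530·39.4 + 0.470·69.47 = 20.8820 + 32.65090 = 53.5329.

53.533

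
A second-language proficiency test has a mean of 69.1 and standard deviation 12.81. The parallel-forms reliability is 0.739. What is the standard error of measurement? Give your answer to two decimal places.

SEM = SD · √(1 − ρ) = 12.81 × √0.261 = 12.81 × 0.5109 = 6.544

6.54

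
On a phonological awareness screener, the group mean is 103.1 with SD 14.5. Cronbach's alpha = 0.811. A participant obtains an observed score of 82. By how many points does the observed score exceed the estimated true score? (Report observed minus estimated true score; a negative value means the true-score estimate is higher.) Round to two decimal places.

-3.99

T̂ = 0.811(82) + 0.189(103.1) = 66.502 + 19.4859 = 85.9879 → 85.988
X − T̂ = 82 − 85.988 = -3.988 → -3.99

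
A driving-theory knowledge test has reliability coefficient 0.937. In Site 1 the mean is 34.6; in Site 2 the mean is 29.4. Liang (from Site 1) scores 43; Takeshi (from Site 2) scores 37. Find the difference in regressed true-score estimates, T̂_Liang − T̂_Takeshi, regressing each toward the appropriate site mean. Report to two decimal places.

5.95

T̂_Liang = 0.937(43) + 0.063(34.6) = 42.4708
T̂_Takeshi = 0.937(37) + 0.063(29.4) = 36.5212
Difference = 42.4708 − 36.5212 = 5.9496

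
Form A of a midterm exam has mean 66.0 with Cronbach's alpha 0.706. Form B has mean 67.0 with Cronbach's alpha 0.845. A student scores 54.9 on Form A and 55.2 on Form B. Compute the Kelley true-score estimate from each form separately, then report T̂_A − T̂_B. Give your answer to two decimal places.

1.13

T̂_A = 0.706(54.9) + 0.294(66.0) = 58.1634
T̂_B = 0.845(55.2) + 0.155(67.0) = 57.0290
T̂_A − T̂_B = 1.1344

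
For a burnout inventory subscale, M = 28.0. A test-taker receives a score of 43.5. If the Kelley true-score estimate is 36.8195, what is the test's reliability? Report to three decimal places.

T̂ = ρX + (1 − ρ)μ  ⇒  T̂ − μ = ρ(X − μ)
ρ = (T̂ − μ)/(X − μ) = (36.8195 − 28.0) / (43.5 − 28.0) = 8.8195 / 15.5 = 0.56900

0.569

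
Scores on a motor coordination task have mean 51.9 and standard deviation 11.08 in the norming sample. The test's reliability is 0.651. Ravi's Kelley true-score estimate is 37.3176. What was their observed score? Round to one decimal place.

29.5

T̂ = ρX + (1 − ρ)μ  ⇒  X = (T̂ − (1 − ρ)μ) / ρ
X = (37.3176 − 0.349 × 51.9) / 0.651 = (37.3176 − 18.1131) / 0.651 = 19.2045 / 0.651 = 29.500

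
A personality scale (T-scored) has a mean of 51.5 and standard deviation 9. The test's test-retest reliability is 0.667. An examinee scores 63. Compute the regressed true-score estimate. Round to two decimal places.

T̂ = ρX + (1 − ρ)μ
  = 0.667 × 63 + 0.333 × 51.5
  = 42.021 + 17.1495
  = 59.171
  ≈ 59.17

59.17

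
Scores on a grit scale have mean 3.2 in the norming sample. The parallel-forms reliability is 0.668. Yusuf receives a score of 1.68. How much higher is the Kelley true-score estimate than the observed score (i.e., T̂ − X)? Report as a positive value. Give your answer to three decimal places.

T̂ = ρX + (1 − ρ)μ
  = 0.668 × 1.68 + 0.332 × 3.2
  = 1.12224 + 1.0624
  = 2.18464
  ≈ 2.1846
T̂ − X = 2.1846 − 1.68 = 0.5046 → 0.505

0.505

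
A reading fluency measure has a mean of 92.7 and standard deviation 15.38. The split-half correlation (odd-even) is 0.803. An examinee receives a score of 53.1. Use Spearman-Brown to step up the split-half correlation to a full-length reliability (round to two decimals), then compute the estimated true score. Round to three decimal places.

Spearman-Brown: ρ = 2r/(1 + r) = 2(0.803)/(1 + 0.803) = 1.6060/1.803 = 0.8907 → 0.89
T̂ = ρX + (1 − ρ)μ
  = 0.89 × 53.1 + 0.11 × 92.7
  = 47.259 + 10.197
  = 57.4560
  ≈ 57.456

57.456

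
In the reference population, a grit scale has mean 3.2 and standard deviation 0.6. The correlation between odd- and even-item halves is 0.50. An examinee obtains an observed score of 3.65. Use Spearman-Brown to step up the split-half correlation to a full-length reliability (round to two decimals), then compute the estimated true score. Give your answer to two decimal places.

3.50

Spearman-Brown: ρ = 2r/(1 + r) = 2(0.50)/(1 + 0.50) = 1.000/1.50 = 0.6667 → 0.67
Weight the observed score by reliability and the mean by (1 − reliability): T̂ = 0.67·3.65 + 0.33·3.2 = 2.4455 + 1.056 = 3.502.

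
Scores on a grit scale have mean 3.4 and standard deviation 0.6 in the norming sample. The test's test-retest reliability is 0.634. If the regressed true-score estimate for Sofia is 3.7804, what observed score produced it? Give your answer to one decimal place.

4.0

T̂ = ρX + (1 − ρ)μ  ⇒  X = (T̂ − (1 − ρ)μ) / ρ
X = (3.7804 − 0.366 × 3.4) / 0.634 = (3.7804 − 1.2444) / 0.634 = 2.5360 / 0.634 = 4.000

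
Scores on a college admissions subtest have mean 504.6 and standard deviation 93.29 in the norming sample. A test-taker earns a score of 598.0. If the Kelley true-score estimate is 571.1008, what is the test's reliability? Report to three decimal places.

0.712

T̂ = ρX + (1 − ρ)μ  ⇒  T̂ − μ = ρ(X − μ)
ρ = (T̂ − μ)/(X − μ) = (571.1008 − 504.6) / (598.0 − 504.6) = 66.5008 / 93.4 = 0.71200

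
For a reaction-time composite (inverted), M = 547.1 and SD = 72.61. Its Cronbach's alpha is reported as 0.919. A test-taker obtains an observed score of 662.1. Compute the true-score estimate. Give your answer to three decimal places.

T̂ = 0.919(662.1) + 0.081(547.1) = 608.4699 + 44.3151 = 652.7850 → 652.785

652.785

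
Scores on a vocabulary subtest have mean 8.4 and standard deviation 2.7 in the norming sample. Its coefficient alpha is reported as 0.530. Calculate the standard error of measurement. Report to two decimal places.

1.85

SEM = SD · √(1 − ρ) = 2.7 × √0.470 = 2.7 × 0.6856 = 1.851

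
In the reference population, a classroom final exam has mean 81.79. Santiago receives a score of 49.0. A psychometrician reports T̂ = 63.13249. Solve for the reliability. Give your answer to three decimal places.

T̂ = ρX + (1 − ρ)μ  ⇒  T̂ − μ = ρ(X − μ)
ρ = (T̂ − μ)/(X − μ) = (63.13249 − 81.79) / (49.0 − 81.79) = -18.65751 / -32.79 = 0.56900

0.569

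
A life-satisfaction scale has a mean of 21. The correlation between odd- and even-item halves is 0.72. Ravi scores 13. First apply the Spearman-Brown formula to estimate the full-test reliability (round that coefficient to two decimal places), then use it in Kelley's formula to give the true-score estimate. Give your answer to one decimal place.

Spearman-Brown: ρ = 2r/(1 + r) = 2(0.72)/(1 + 0.72) = 1.440/1.72 = 0.8372 → 0.84
Weight the observed score by reliability and the mean by (1 − reliability): T̂ = 0.84·13 + 0.16·21 = 10.92 + 3.36 = 14.28.

14.3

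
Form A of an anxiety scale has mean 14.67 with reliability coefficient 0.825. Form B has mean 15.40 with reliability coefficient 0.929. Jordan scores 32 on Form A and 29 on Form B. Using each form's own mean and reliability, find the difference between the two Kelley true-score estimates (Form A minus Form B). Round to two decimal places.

T̂_A = 0.825(32) + 0.175(14.67) = 28.9672
T̂_B = 0.929(29) + 0.071(15.40) = 28.0344
T̂_A − T̂_B = 0.9328

0.93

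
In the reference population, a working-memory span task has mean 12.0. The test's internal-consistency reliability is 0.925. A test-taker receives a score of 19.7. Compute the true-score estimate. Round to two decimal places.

19.12

Kelley's formula gives T̂ = 0.925·19.7 + 0.075·12.0 = 18.2225 + 0.9000 = 19.122.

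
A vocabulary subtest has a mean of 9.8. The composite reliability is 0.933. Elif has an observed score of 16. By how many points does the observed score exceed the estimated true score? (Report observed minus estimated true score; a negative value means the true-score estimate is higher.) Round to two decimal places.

T̂ = ρX + (1 − ρ)μ
  = 0.933 × 16 + 0.067 × 9.8
  = 14.928 + 0.6566
  = 15.5846
  ≈ 15.585
X − T̂ = 16 − 15.585 = 0.415 → 0.42

0.42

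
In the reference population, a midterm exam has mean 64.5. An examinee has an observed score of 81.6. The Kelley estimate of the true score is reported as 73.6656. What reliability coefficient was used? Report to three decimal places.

0.536

T̂ = ρX + (1 − ρ)μ  ⇒  T̂ − μ = ρ(X − μ)
ρ = (T̂ − μ)/(X − μ) = (73.6656 − 64.5) / (81.6 − 64.5) = 9.1656 / 17.1 = 0.53600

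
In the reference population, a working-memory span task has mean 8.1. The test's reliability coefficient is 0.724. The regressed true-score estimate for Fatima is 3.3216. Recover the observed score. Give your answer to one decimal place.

T̂ = ρX + (1 − ρ)μ  ⇒  X = (T̂ − (1 − ρ)μ) / ρ
X = (3.3216 − 0.276 × 8.1) / 0.724 = (3.3216 − 2.2356) / 0.724 = 1.0860 / 0.724 = 1.500

1.5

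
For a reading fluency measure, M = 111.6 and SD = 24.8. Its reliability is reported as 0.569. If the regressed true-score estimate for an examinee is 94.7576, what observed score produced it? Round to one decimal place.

82.0

T̂ = ρX + (1 − ρ)μ  ⇒  X = (T̂ − (1 − ρ)μ) / ρ
X = (94.7576 − 0.431 × 111.6) / 0.569 = (94.7576 − 48.0996) / 0.569 = 46.6580 / 0.569 = 82.000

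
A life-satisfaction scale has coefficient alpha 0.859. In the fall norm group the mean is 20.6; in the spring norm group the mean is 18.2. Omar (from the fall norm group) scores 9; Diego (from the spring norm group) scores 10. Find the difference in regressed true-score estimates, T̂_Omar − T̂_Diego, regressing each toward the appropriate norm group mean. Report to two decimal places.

T̂_Omar = 0.859(9) + 0.141(20.6) = 10.6356
T̂_Diego = 0.859(10) + 0.141(18.2) = 11.1562
Difference = 10.6356 − 11.1562 = -0.5206

-0.52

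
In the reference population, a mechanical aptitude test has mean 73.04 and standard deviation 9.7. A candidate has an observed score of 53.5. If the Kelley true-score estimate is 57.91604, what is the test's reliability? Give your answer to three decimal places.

T̂ = ρX + (1 − ρ)μ  ⇒  T̂ − μ = ρ(X − μ)
ρ = (T̂ − μ)/(X − μ) = (57.91604 − 73.04) / (53.5 − 73.04) = -15.12396 / -19.54 = 0.77400

0.774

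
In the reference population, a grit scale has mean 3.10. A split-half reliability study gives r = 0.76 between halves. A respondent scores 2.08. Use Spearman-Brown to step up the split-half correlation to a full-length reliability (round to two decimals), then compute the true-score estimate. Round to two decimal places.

Spearman-Brown: ρ = 2r/(1 + r) = 2(0.76)/(1 + 0.76) = 1.520/1.76 = 0.8636 → 0.86
Kelley's formula gives T̂ = 0.86·2.08 + 0.14·3.10 = 1.7888 + 0.4340 = 2.223.

2.22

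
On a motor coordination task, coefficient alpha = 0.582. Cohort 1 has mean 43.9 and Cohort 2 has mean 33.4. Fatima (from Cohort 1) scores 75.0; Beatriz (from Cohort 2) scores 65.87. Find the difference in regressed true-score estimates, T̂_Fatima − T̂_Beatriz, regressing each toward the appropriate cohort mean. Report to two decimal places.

T̂_Fatima = 0.582(75.0) + 0.418(43.9) = 62.0002
T̂_Beatriz = 0.582(65.87) + 0.418(33.4) = 52.2975
Difference = 62.0002 − 52.2975 = 9.7027

9.70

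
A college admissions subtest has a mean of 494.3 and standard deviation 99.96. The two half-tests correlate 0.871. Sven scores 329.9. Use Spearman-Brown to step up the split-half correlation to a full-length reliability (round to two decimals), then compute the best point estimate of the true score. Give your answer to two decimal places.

Spearman-Brown: ρ = 2r/(1 + r) = 2(0.871)/(1 + 0.871) = 1.7420/1.871 = 0.9311 → 0.93
T̂ = 0.93(329.9) + 0.07(494.3) = 306.807 + 34.601 = 341.408 → 341.41

341.41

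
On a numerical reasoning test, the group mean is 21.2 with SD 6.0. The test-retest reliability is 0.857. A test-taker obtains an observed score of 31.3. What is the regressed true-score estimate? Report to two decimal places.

T̂ = ρX + (1 − ρ)μ
  = 0.857 × 31.3 + 0.143 × 21.2
  = 26.8241 + 3.0316
  = 29.856
  ≈ 29.86

29.86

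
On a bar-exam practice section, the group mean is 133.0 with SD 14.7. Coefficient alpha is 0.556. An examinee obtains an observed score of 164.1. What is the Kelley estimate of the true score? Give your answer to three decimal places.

Weight the observed score by reliability and the mean by (1 − reliability): T̂ = 0.556·164.1 + 0.444·133.0 = 91.2396 + 59.0520 = 150.2916.

150.292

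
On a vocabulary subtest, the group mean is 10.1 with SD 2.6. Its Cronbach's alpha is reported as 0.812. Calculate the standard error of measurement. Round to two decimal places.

SEM = SD · √(1 − ρ) = 2.6 × √0.188 = 2.6 × 0.4336 = 1.127

1.13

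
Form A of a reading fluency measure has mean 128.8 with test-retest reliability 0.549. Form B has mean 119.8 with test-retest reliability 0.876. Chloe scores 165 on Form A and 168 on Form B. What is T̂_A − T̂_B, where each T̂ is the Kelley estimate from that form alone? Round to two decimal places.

T̂_A = 0.549(165) + 0.451(128.8) = 148.6738
T̂_B = 0.876(168) + 0.124(119.8) = 162.0232
T̂_A − T̂_B = -13.3494

-13.35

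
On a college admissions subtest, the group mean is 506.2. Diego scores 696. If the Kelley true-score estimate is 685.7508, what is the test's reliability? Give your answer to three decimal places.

0.946

T̂ = ρX + (1 − ρ)μ  ⇒  T̂ − μ = ρ(X − μ)
ρ = (T̂ − μ)/(X − μ) = (685.7508 − 506.2) / (696 − 506.2) = 179.5508 / 189.8 = 0.94600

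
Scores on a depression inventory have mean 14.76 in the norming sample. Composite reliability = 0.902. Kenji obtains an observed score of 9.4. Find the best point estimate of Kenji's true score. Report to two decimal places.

9.93

Regress the observed score toward the mean by the unreliability: T̂ = 0.902·9.4 + 0.098·14.76 = 8.4788 + 1.44648 = 9.925.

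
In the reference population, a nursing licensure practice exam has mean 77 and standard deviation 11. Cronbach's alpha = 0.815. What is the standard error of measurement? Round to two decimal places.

4.73

SEM = SD · √(1 − ρ) = 11 × √0.185 = 11 × 0.4301 = 4.731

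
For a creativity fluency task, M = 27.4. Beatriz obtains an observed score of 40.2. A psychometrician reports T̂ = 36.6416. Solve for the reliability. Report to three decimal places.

T̂ = ρX + (1 − ρ)μ  ⇒  T̂ − μ = ρ(X − μ)
ρ = (T̂ − μ)/(X − μ) = (36.6416 − 27.4) / (40.2 − 27.4) = 9.2416 / 12.8 = 0.72200

0.722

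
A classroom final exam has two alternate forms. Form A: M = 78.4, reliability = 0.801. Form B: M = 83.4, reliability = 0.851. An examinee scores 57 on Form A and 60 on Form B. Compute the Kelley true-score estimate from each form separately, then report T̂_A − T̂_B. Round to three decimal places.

-2.228

T̂_A = 0.801(57) + 0.199(78.4) = 61.25860
T̂_B = 0.851(60) + 0.149(83.4) = 63.48660
T̂_A − T̂_B = -2.22800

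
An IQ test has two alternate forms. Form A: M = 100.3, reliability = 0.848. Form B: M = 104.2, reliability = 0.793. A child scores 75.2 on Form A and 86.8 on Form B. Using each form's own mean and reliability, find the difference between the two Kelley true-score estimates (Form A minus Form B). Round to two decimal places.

T̂_A = 0.848(75.2) + 0.152(100.3) = 79.0152
T̂_B = 0.793(86.8) + 0.207(104.2) = 90.4018
T̂_A − T̂_B = -11.3866

-11.39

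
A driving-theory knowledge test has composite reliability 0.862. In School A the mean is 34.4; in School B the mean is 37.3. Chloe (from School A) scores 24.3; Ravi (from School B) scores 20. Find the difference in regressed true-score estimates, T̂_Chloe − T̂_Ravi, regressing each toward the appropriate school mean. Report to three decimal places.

3.306

T̂_Chloe = 0.862(24.3) + 0.138(34.4) = 25.69380
T̂_Ravi = 0.862(20) + 0.138(37.3) = 22.38740
Difference = 25.69380 − 22.38740 = 3.30640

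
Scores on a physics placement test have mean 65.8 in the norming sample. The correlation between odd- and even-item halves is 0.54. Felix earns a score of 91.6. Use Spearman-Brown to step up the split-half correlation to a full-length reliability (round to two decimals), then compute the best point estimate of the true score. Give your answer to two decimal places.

83.86

Spearman-Brown: ρ = 2r/(1 + r) = 2(0.54)/(1 + 0.54) = 1.080/1.54 = 0.7013 → 0.70
T̂ = ρX + (1 − ρ)μ
  = 0.70 × 91.6 + 0.30 × 65.8
  = 64.120 + 19.740
  = 83.860
  ≈ 83.86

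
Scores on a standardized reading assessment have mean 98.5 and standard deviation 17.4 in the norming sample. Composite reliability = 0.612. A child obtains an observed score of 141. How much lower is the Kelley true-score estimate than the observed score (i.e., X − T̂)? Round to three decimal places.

Weight the observed score by reliability and the mean by (1 − reliability): T̂ = 0.612·141 + 0.388·98.5 = 86.292 + 38.2180 = 124.51000.
X − T̂ = 141 − 124.5100 = 16.4900 → 16.490

16.490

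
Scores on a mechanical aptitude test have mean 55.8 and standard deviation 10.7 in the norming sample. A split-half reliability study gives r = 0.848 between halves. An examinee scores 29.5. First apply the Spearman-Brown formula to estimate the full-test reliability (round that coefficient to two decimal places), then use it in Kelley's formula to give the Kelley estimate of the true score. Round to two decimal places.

Spearman-Brown: ρ = 2r/(1 + r) = 2(0.848)/(1 + 0.848) = 1.6960/1.848 = 0.9177 → 0.92
T̂ = ρX + (1 − ρ)μ
  = 0.92 × 29.5 + 0.08 × 55.8
  = 27.140 + 4.464
  = 31.604
  ≈ 31.60

31.60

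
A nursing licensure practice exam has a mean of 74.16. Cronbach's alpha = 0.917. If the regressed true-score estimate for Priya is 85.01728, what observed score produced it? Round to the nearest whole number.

86

T̂ = ρX + (1 − ρ)μ  ⇒  X = (T̂ − (1 − ρ)μ) / ρ
X = (85.01728 − 0.083 × 74.16) / 0.917 = (85.01728 − 6.15528) / 0.917 = 78.86200 / 0.917 = 86.00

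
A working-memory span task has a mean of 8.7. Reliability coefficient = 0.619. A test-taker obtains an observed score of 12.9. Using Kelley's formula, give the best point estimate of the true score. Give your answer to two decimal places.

11.30

T̂ = 0.619(12.9) + 0.381(8.7) = 7.9851 + 3.3147 = 11.300 → 11.30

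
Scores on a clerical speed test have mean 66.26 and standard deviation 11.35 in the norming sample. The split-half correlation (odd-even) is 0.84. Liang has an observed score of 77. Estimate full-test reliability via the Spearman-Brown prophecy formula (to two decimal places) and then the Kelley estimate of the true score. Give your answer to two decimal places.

76.03

Spearman-Brown: ρ = 2r/(1 + r) = 2(0.84)/(1 + 0.84) = 1.680/1.84 = 0.9130 → 0.91
Weight the observed score by reliability and the mean by (1 − reliability): T̂ = 0.91·77 + 0.09·66.26 = 70.07 + 5.9634 = 76.033.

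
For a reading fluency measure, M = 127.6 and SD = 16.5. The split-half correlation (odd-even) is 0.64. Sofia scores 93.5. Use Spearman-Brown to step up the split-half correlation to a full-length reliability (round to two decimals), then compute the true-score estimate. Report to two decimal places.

Spearman-Brown: ρ = 2r/(1 + r) = 2(0.64)/(1 + 0.64) = 1.280/1.64 = 0.7805 → 0.78
T̂ = ρX + (1 − ρ)μ
  = 0.78 × 93.5 + 0.22 × 127.6
  = 72.930 + 28.072
  = 101.002
  ≈ 101.00

101.00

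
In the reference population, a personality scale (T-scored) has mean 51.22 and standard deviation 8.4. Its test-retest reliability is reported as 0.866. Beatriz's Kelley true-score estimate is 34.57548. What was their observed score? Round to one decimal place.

T̂ = ρX + (1 − ρ)μ  ⇒  X = (T̂ − (1 − ρ)μ) / ρ
X = (34.57548 − 0.134 × 51.22) / 0.866 = (34.57548 − 6.86348) / 0.866 = 27.71200 / 0.866 = 32.000

32.0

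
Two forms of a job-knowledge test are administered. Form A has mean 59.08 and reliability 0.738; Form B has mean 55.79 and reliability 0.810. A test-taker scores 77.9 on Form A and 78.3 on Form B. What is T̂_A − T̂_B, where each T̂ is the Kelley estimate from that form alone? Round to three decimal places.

T̂_A = 0.738(77.9) + 0.262(59.08) = 72.96916
T̂_B = 0.810(78.3) + 0.190(55.79) = 74.02310
T̂_A − T̂_B = -1.05394

-1.054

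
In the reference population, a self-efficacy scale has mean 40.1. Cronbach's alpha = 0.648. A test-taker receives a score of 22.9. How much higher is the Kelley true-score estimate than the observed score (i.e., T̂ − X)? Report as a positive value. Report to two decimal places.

6.05

T̂ = ρX + (1 − ρ)μ
  = 0.648 × 22.9 + 0.352 × 40.1
  = 14.8392 + 14.1152
  = 28.9544
  ≈ 28.954
T̂ − X = 28.954 − 22.9 = 6.054 → 6.05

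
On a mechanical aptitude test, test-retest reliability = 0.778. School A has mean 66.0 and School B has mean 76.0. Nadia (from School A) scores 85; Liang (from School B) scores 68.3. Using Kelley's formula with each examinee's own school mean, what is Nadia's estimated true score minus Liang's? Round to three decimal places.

T̂_Nadia = 0.778(85) + 0.222(66.0) = 80.78200
T̂_Liang = 0.778(68.3) + 0.222(76.0) = 70.00940
Difference = 80.78200 − 70.00940 = 10.77260

10.773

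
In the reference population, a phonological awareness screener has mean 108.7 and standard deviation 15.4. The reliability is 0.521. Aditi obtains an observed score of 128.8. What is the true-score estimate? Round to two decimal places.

T̂ = ρX + (1 − ρ)μ
  = 0.521 × 128.8 + 0.479 × 108.7
  = 67.1048 + 52.0673
  = 119.172
  ≈ 119.17

119.17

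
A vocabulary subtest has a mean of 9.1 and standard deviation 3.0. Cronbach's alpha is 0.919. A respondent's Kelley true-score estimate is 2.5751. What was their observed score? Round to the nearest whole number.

2

T̂ = ρX + (1 − ρ)μ  ⇒  X = (T̂ − (1 − ρ)μ) / ρ
X = (2.5751 − 0.081 × 9.1) / 0.919 = (2.5751 − 0.7371) / 0.919 = 1.8380 / 0.919 = 2.00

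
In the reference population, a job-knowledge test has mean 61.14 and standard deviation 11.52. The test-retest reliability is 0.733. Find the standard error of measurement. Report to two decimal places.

SEM = SD · √(1 − ρ) = 11.52 × √0.267 = 11.52 × 0.5167 = 5.953

5.95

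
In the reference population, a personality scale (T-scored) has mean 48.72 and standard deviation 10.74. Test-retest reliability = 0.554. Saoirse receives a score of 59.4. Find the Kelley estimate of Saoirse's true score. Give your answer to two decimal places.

T̂ = ρX + (1 − ρ)μ
  = 0.554 × 59.4 + 0.446 × 48.72
  = 32.9076 + 21.72912
  = 54.637
  ≈ 54.64

54.64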